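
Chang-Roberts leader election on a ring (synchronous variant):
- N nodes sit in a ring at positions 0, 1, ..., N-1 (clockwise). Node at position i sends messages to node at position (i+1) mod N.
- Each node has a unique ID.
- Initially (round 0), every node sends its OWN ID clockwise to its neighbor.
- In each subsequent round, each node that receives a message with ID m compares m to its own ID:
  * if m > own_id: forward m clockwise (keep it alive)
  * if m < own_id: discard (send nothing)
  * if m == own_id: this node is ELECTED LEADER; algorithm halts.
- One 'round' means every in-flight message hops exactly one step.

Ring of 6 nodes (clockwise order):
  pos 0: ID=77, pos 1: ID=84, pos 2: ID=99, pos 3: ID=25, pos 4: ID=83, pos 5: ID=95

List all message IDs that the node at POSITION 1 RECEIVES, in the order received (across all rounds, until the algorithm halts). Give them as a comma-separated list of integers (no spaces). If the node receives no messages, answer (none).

Answer: 77,95,99

Derivation:
Round 1: pos1(id84) recv 77: drop; pos2(id99) recv 84: drop; pos3(id25) recv 99: fwd; pos4(id83) recv 25: drop; pos5(id95) recv 83: drop; pos0(id77) recv 95: fwd
Round 2: pos4(id83) recv 99: fwd; pos1(id84) recv 95: fwd
Round 3: pos5(id95) recv 99: fwd; pos2(id99) recv 95: drop
Round 4: pos0(id77) recv 99: fwd
Round 5: pos1(id84) recv 99: fwd
Round 6: pos2(id99) recv 99: ELECTED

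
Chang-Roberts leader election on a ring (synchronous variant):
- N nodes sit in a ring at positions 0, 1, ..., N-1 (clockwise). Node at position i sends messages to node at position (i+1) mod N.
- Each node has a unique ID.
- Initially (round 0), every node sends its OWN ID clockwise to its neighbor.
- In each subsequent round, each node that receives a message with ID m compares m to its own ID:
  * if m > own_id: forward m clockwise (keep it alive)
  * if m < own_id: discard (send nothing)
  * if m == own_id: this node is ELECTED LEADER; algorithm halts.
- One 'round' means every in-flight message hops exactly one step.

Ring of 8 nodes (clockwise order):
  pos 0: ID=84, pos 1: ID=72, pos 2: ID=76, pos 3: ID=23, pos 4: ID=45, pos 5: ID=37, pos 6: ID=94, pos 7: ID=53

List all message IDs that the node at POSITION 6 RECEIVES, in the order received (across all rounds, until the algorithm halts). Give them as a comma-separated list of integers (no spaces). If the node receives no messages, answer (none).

Answer: 37,45,76,84,94

Derivation:
Round 1: pos1(id72) recv 84: fwd; pos2(id76) recv 72: drop; pos3(id23) recv 76: fwd; pos4(id45) recv 23: drop; pos5(id37) recv 45: fwd; pos6(id94) recv 37: drop; pos7(id53) recv 94: fwd; pos0(id84) recv 53: drop
Round 2: pos2(id76) recv 84: fwd; pos4(id45) recv 76: fwd; pos6(id94) recv 45: drop; pos0(id84) recv 94: fwd
Round 3: pos3(id23) recv 84: fwd; pos5(id37) recv 76: fwd; pos1(id72) recv 94: fwd
Round 4: pos4(id45) recv 84: fwd; pos6(id94) recv 76: drop; pos2(id76) recv 94: fwd
Round 5: pos5(id37) recv 84: fwd; pos3(id23) recv 94: fwd
Round 6: pos6(id94) recv 84: drop; pos4(id45) recv 94: fwd
Round 7: pos5(id37) recv 94: fwd
Round 8: pos6(id94) recv 94: ELECTED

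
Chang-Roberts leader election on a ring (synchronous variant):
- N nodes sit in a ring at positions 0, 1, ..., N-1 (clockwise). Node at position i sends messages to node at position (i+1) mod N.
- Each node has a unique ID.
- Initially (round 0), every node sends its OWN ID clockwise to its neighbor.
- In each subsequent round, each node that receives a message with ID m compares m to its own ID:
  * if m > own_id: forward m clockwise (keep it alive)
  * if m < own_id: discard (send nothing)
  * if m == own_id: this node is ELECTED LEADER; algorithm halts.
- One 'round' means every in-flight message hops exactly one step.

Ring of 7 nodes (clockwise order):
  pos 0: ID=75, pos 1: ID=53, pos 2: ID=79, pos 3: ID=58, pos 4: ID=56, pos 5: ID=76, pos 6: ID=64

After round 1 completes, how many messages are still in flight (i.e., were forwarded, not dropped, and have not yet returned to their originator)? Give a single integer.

Round 1: pos1(id53) recv 75: fwd; pos2(id79) recv 53: drop; pos3(id58) recv 79: fwd; pos4(id56) recv 58: fwd; pos5(id76) recv 56: drop; pos6(id64) recv 76: fwd; pos0(id75) recv 64: drop
After round 1: 4 messages still in flight

Answer: 4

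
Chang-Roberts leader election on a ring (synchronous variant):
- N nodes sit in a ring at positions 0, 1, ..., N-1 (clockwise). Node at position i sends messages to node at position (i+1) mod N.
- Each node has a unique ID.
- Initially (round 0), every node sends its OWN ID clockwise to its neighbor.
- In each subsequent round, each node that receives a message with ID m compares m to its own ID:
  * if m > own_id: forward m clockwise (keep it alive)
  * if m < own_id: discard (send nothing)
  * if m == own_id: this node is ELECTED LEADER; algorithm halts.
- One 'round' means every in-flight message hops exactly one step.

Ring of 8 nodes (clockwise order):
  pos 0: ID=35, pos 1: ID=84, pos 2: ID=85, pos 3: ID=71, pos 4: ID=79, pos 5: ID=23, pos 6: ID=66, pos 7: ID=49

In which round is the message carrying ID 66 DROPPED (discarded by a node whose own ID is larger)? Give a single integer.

Answer: 3

Derivation:
Round 1: pos1(id84) recv 35: drop; pos2(id85) recv 84: drop; pos3(id71) recv 85: fwd; pos4(id79) recv 71: drop; pos5(id23) recv 79: fwd; pos6(id66) recv 23: drop; pos7(id49) recv 66: fwd; pos0(id35) recv 49: fwd
Round 2: pos4(id79) recv 85: fwd; pos6(id66) recv 79: fwd; pos0(id35) recv 66: fwd; pos1(id84) recv 49: drop
Round 3: pos5(id23) recv 85: fwd; pos7(id49) recv 79: fwd; pos1(id84) recv 66: drop
Round 4: pos6(id66) recv 85: fwd; pos0(id35) recv 79: fwd
Round 5: pos7(id49) recv 85: fwd; pos1(id84) recv 79: drop
Round 6: pos0(id35) recv 85: fwd
Round 7: pos1(id84) recv 85: fwd
Round 8: pos2(id85) recv 85: ELECTED
Message ID 66 originates at pos 6; dropped at pos 1 in round 3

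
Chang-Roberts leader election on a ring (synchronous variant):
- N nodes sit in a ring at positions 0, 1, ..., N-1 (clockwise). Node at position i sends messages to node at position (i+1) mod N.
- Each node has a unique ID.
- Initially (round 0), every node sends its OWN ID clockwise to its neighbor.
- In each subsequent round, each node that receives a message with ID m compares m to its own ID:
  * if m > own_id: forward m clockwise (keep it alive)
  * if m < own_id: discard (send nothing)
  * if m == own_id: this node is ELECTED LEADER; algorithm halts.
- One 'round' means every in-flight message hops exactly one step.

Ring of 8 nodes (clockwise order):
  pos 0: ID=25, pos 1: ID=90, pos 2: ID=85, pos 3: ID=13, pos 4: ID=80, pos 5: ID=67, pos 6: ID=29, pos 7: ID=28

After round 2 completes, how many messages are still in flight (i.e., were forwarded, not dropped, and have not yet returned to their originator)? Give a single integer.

Round 1: pos1(id90) recv 25: drop; pos2(id85) recv 90: fwd; pos3(id13) recv 85: fwd; pos4(id80) recv 13: drop; pos5(id67) recv 80: fwd; pos6(id29) recv 67: fwd; pos7(id28) recv 29: fwd; pos0(id25) recv 28: fwd
Round 2: pos3(id13) recv 90: fwd; pos4(id80) recv 85: fwd; pos6(id29) recv 80: fwd; pos7(id28) recv 67: fwd; pos0(id25) recv 29: fwd; pos1(id90) recv 28: drop
After round 2: 5 messages still in flight

Answer: 5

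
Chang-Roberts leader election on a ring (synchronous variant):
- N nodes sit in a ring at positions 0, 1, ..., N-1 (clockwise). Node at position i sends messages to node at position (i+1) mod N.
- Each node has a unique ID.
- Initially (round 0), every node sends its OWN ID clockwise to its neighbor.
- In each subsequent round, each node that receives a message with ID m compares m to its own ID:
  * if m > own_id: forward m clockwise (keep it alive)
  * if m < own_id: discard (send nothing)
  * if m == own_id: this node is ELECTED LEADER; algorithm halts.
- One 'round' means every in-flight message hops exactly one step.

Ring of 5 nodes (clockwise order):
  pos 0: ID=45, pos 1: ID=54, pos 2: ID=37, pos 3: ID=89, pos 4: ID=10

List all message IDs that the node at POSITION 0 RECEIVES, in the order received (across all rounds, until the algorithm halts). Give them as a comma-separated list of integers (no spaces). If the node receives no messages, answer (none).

Round 1: pos1(id54) recv 45: drop; pos2(id37) recv 54: fwd; pos3(id89) recv 37: drop; pos4(id10) recv 89: fwd; pos0(id45) recv 10: drop
Round 2: pos3(id89) recv 54: drop; pos0(id45) recv 89: fwd
Round 3: pos1(id54) recv 89: fwd
Round 4: pos2(id37) recv 89: fwd
Round 5: pos3(id89) recv 89: ELECTED

Answer: 10,89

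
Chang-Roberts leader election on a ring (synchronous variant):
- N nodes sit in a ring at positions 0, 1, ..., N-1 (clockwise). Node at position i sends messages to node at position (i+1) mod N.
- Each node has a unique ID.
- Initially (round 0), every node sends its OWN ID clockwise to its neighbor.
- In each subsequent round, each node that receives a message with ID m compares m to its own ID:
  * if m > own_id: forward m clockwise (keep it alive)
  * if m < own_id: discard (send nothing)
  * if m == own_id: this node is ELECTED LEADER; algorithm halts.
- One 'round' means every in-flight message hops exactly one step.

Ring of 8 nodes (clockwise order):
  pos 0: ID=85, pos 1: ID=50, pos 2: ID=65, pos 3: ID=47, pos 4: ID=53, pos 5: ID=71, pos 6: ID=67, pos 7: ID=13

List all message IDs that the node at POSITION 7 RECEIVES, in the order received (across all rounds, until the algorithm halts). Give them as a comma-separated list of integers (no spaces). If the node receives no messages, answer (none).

Answer: 67,71,85

Derivation:
Round 1: pos1(id50) recv 85: fwd; pos2(id65) recv 50: drop; pos3(id47) recv 65: fwd; pos4(id53) recv 47: drop; pos5(id71) recv 53: drop; pos6(id67) recv 71: fwd; pos7(id13) recv 67: fwd; pos0(id85) recv 13: drop
Round 2: pos2(id65) recv 85: fwd; pos4(id53) recv 65: fwd; pos7(id13) recv 71: fwd; pos0(id85) recv 67: drop
Round 3: pos3(id47) recv 85: fwd; pos5(id71) recv 65: drop; pos0(id85) recv 71: drop
Round 4: pos4(id53) recv 85: fwd
Round 5: pos5(id71) recv 85: fwd
Round 6: pos6(id67) recv 85: fwd
Round 7: pos7(id13) recv 85: fwd
Round 8: pos0(id85) recv 85: ELECTED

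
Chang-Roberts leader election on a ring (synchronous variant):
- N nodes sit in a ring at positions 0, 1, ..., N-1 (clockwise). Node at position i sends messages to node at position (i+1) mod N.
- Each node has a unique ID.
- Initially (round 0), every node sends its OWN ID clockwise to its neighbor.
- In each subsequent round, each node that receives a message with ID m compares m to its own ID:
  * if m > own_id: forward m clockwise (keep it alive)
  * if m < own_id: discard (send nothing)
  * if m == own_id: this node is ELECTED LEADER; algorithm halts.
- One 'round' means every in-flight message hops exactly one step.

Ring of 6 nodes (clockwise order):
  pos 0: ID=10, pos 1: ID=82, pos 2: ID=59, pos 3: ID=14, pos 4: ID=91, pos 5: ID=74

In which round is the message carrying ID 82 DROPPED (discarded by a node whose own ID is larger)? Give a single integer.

Round 1: pos1(id82) recv 10: drop; pos2(id59) recv 82: fwd; pos3(id14) recv 59: fwd; pos4(id91) recv 14: drop; pos5(id74) recv 91: fwd; pos0(id10) recv 74: fwd
Round 2: pos3(id14) recv 82: fwd; pos4(id91) recv 59: drop; pos0(id10) recv 91: fwd; pos1(id82) recv 74: drop
Round 3: pos4(id91) recv 82: drop; pos1(id82) recv 91: fwd
Round 4: pos2(id59) recv 91: fwd
Round 5: pos3(id14) recv 91: fwd
Round 6: pos4(id91) recv 91: ELECTED
Message ID 82 originates at pos 1; dropped at pos 4 in round 3

Answer: 3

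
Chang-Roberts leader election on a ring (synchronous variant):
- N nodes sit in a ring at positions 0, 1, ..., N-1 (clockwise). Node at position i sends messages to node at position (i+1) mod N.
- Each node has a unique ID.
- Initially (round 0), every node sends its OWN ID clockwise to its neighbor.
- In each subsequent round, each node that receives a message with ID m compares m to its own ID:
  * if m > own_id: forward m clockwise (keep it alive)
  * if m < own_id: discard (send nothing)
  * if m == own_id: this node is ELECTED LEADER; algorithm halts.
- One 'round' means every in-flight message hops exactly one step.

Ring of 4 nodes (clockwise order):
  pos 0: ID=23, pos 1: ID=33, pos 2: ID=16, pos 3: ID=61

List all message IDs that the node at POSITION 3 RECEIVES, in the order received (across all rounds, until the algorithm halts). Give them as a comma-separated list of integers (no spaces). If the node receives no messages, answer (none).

Answer: 16,33,61

Derivation:
Round 1: pos1(id33) recv 23: drop; pos2(id16) recv 33: fwd; pos3(id61) recv 16: drop; pos0(id23) recv 61: fwd
Round 2: pos3(id61) recv 33: drop; pos1(id33) recv 61: fwd
Round 3: pos2(id16) recv 61: fwd
Round 4: pos3(id61) recv 61: ELECTED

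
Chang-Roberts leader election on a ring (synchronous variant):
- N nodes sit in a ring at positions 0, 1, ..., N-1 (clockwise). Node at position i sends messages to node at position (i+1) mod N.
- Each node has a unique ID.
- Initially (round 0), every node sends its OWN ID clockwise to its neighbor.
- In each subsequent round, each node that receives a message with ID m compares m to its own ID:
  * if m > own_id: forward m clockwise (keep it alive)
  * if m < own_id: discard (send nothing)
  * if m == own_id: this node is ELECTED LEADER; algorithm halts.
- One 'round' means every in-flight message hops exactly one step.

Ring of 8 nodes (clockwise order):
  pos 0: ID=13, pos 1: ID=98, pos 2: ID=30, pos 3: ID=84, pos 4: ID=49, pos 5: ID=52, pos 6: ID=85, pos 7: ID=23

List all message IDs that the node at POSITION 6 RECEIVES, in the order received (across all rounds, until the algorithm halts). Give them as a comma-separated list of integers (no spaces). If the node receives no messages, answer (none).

Round 1: pos1(id98) recv 13: drop; pos2(id30) recv 98: fwd; pos3(id84) recv 30: drop; pos4(id49) recv 84: fwd; pos5(id52) recv 49: drop; pos6(id85) recv 52: drop; pos7(id23) recv 85: fwd; pos0(id13) recv 23: fwd
Round 2: pos3(id84) recv 98: fwd; pos5(id52) recv 84: fwd; pos0(id13) recv 85: fwd; pos1(id98) recv 23: drop
Round 3: pos4(id49) recv 98: fwd; pos6(id85) recv 84: drop; pos1(id98) recv 85: drop
Round 4: pos5(id52) recv 98: fwd
Round 5: pos6(id85) recv 98: fwd
Round 6: pos7(id23) recv 98: fwd
Round 7: pos0(id13) recv 98: fwd
Round 8: pos1(id98) recv 98: ELECTED

Answer: 52,84,98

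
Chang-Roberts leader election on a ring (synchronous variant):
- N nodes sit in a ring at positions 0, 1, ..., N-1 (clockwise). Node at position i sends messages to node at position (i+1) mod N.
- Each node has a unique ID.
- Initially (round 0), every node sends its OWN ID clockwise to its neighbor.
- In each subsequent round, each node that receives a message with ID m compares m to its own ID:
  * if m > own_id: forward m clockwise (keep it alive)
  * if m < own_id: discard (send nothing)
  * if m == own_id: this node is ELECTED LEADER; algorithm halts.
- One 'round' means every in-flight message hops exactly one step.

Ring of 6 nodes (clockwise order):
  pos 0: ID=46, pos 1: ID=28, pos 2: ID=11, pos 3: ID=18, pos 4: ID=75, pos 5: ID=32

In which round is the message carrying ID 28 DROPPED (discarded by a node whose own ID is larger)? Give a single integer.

Answer: 3

Derivation:
Round 1: pos1(id28) recv 46: fwd; pos2(id11) recv 28: fwd; pos3(id18) recv 11: drop; pos4(id75) recv 18: drop; pos5(id32) recv 75: fwd; pos0(id46) recv 32: drop
Round 2: pos2(id11) recv 46: fwd; pos3(id18) recv 28: fwd; pos0(id46) recv 75: fwd
Round 3: pos3(id18) recv 46: fwd; pos4(id75) recv 28: drop; pos1(id28) recv 75: fwd
Round 4: pos4(id75) recv 46: drop; pos2(id11) recv 75: fwd
Round 5: pos3(id18) recv 75: fwd
Round 6: pos4(id75) recv 75: ELECTED
Message ID 28 originates at pos 1; dropped at pos 4 in round 3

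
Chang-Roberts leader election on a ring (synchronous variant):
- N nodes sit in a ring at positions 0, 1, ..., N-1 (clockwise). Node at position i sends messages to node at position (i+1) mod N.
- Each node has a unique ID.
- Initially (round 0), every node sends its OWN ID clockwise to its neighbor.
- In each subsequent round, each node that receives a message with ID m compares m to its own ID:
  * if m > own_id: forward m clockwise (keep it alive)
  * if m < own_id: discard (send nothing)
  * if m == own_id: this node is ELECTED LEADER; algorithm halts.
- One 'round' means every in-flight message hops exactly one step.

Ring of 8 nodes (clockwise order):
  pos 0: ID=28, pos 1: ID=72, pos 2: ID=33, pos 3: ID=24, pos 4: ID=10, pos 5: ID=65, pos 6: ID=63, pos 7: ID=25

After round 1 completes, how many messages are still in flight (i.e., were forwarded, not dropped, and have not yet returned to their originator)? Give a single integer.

Round 1: pos1(id72) recv 28: drop; pos2(id33) recv 72: fwd; pos3(id24) recv 33: fwd; pos4(id10) recv 24: fwd; pos5(id65) recv 10: drop; pos6(id63) recv 65: fwd; pos7(id25) recv 63: fwd; pos0(id28) recv 25: drop
After round 1: 5 messages still in flight

Answer: 5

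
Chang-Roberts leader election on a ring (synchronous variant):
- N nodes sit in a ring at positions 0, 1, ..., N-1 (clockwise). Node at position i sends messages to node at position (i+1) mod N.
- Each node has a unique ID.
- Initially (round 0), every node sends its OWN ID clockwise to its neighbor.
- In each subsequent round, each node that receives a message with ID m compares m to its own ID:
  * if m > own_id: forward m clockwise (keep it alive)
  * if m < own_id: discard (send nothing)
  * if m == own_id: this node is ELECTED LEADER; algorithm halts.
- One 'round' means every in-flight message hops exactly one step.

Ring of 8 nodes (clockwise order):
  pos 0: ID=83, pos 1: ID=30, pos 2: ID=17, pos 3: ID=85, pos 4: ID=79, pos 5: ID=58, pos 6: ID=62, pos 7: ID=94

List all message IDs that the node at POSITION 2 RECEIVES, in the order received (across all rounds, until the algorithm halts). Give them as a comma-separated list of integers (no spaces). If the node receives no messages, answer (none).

Answer: 30,83,94

Derivation:
Round 1: pos1(id30) recv 83: fwd; pos2(id17) recv 30: fwd; pos3(id85) recv 17: drop; pos4(id79) recv 85: fwd; pos5(id58) recv 79: fwd; pos6(id62) recv 58: drop; pos7(id94) recv 62: drop; pos0(id83) recv 94: fwd
Round 2: pos2(id17) recv 83: fwd; pos3(id85) recv 30: drop; pos5(id58) recv 85: fwd; pos6(id62) recv 79: fwd; pos1(id30) recv 94: fwd
Round 3: pos3(id85) recv 83: drop; pos6(id62) recv 85: fwd; pos7(id94) recv 79: drop; pos2(id17) recv 94: fwd
Round 4: pos7(id94) recv 85: drop; pos3(id85) recv 94: fwd
Round 5: pos4(id79) recv 94: fwd
Round 6: pos5(id58) recv 94: fwd
Round 7: pos6(id62) recv 94: fwd
Round 8: pos7(id94) recv 94: ELECTED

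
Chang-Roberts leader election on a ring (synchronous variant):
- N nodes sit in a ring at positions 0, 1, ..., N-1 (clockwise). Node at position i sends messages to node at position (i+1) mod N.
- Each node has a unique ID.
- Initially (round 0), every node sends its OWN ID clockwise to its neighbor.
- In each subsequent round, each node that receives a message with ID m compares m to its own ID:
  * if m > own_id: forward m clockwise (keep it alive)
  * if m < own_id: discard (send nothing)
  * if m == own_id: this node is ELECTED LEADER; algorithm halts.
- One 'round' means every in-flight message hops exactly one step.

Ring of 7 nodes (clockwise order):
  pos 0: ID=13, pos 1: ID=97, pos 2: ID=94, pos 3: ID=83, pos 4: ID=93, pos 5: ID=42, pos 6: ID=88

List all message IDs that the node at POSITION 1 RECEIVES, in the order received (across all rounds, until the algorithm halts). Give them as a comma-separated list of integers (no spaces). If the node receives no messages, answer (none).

Round 1: pos1(id97) recv 13: drop; pos2(id94) recv 97: fwd; pos3(id83) recv 94: fwd; pos4(id93) recv 83: drop; pos5(id42) recv 93: fwd; pos6(id88) recv 42: drop; pos0(id13) recv 88: fwd
Round 2: pos3(id83) recv 97: fwd; pos4(id93) recv 94: fwd; pos6(id88) recv 93: fwd; pos1(id97) recv 88: drop
Round 3: pos4(id93) recv 97: fwd; pos5(id42) recv 94: fwd; pos0(id13) recv 93: fwd
Round 4: pos5(id42) recv 97: fwd; pos6(id88) recv 94: fwd; pos1(id97) recv 93: drop
Round 5: pos6(id88) recv 97: fwd; pos0(id13) recv 94: fwd
Round 6: pos0(id13) recv 97: fwd; pos1(id97) recv 94: drop
Round 7: pos1(id97) recv 97: ELECTED

Answer: 13,88,93,94,97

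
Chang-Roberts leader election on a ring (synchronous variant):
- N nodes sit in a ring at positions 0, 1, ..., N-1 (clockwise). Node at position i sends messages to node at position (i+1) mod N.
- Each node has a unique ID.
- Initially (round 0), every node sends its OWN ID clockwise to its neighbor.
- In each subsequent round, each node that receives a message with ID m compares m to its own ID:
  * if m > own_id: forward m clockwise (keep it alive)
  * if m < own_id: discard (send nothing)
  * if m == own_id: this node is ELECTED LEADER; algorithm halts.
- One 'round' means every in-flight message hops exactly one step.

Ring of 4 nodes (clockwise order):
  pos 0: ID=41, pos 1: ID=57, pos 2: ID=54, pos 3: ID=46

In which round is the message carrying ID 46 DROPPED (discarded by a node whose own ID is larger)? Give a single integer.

Round 1: pos1(id57) recv 41: drop; pos2(id54) recv 57: fwd; pos3(id46) recv 54: fwd; pos0(id41) recv 46: fwd
Round 2: pos3(id46) recv 57: fwd; pos0(id41) recv 54: fwd; pos1(id57) recv 46: drop
Round 3: pos0(id41) recv 57: fwd; pos1(id57) recv 54: drop
Round 4: pos1(id57) recv 57: ELECTED
Message ID 46 originates at pos 3; dropped at pos 1 in round 2

Answer: 2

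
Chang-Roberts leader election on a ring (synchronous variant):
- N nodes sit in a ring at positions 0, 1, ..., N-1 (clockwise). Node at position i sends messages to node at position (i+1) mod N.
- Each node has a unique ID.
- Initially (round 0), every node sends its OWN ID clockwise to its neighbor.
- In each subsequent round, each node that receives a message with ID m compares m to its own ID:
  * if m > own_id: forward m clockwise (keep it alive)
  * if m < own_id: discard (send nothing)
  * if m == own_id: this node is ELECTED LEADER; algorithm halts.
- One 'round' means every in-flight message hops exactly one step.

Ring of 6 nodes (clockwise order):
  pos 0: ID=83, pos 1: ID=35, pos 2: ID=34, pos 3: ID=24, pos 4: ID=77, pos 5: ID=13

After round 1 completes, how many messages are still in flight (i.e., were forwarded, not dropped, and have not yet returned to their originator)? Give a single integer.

Round 1: pos1(id35) recv 83: fwd; pos2(id34) recv 35: fwd; pos3(id24) recv 34: fwd; pos4(id77) recv 24: drop; pos5(id13) recv 77: fwd; pos0(id83) recv 13: drop
After round 1: 4 messages still in flight

Answer: 4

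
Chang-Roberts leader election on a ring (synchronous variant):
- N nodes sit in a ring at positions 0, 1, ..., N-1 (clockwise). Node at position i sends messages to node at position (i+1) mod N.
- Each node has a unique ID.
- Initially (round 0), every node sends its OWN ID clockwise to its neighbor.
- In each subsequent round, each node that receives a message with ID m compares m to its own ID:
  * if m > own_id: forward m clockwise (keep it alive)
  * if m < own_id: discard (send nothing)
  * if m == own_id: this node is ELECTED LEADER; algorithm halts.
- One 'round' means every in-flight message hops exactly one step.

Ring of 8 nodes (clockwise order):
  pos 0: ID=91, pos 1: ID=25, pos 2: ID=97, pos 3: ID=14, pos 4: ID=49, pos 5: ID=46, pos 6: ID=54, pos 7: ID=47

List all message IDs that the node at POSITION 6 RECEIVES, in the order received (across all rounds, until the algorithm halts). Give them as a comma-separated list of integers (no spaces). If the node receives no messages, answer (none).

Round 1: pos1(id25) recv 91: fwd; pos2(id97) recv 25: drop; pos3(id14) recv 97: fwd; pos4(id49) recv 14: drop; pos5(id46) recv 49: fwd; pos6(id54) recv 46: drop; pos7(id47) recv 54: fwd; pos0(id91) recv 47: drop
Round 2: pos2(id97) recv 91: drop; pos4(id49) recv 97: fwd; pos6(id54) recv 49: drop; pos0(id91) recv 54: drop
Round 3: pos5(id46) recv 97: fwd
Round 4: pos6(id54) recv 97: fwd
Round 5: pos7(id47) recv 97: fwd
Round 6: pos0(id91) recv 97: fwd
Round 7: pos1(id25) recv 97: fwd
Round 8: pos2(id97) recv 97: ELECTED

Answer: 46,49,97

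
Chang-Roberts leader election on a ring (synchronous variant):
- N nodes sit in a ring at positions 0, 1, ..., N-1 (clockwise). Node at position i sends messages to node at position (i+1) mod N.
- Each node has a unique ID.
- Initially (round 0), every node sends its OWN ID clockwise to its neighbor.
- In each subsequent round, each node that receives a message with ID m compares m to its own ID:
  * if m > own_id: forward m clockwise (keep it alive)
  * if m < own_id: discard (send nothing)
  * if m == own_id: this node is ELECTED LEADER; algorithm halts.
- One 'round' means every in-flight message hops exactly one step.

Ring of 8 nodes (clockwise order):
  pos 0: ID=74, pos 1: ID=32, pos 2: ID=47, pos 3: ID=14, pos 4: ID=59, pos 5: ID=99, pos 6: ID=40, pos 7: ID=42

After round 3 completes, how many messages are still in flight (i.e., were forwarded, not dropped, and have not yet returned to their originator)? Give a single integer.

Round 1: pos1(id32) recv 74: fwd; pos2(id47) recv 32: drop; pos3(id14) recv 47: fwd; pos4(id59) recv 14: drop; pos5(id99) recv 59: drop; pos6(id40) recv 99: fwd; pos7(id42) recv 40: drop; pos0(id74) recv 42: drop
Round 2: pos2(id47) recv 74: fwd; pos4(id59) recv 47: drop; pos7(id42) recv 99: fwd
Round 3: pos3(id14) recv 74: fwd; pos0(id74) recv 99: fwd
After round 3: 2 messages still in flight

Answer: 2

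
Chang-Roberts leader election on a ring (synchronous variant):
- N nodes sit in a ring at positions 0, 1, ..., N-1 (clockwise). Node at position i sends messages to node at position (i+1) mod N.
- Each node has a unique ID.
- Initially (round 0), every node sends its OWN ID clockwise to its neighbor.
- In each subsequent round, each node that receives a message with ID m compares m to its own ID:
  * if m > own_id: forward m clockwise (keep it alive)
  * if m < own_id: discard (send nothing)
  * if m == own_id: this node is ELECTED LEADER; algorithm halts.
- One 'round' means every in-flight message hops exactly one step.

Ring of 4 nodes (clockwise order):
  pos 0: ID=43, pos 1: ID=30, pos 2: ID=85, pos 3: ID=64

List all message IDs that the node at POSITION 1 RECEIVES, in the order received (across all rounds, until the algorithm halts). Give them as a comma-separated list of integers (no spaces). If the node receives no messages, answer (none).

Round 1: pos1(id30) recv 43: fwd; pos2(id85) recv 30: drop; pos3(id64) recv 85: fwd; pos0(id43) recv 64: fwd
Round 2: pos2(id85) recv 43: drop; pos0(id43) recv 85: fwd; pos1(id30) recv 64: fwd
Round 3: pos1(id30) recv 85: fwd; pos2(id85) recv 64: drop
Round 4: pos2(id85) recv 85: ELECTED

Answer: 43,64,85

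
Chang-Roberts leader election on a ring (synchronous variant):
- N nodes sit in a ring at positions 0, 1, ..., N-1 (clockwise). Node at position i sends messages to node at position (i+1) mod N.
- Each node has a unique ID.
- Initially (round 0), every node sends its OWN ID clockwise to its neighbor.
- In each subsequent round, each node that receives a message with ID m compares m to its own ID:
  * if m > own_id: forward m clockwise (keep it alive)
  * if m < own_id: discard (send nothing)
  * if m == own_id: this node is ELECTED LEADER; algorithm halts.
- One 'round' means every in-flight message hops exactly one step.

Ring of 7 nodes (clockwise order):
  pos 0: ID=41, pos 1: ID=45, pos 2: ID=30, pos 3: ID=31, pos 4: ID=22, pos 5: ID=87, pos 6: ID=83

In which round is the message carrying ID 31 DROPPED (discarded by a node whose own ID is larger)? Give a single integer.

Answer: 2

Derivation:
Round 1: pos1(id45) recv 41: drop; pos2(id30) recv 45: fwd; pos3(id31) recv 30: drop; pos4(id22) recv 31: fwd; pos5(id87) recv 22: drop; pos6(id83) recv 87: fwd; pos0(id41) recv 83: fwd
Round 2: pos3(id31) recv 45: fwd; pos5(id87) recv 31: drop; pos0(id41) recv 87: fwd; pos1(id45) recv 83: fwd
Round 3: pos4(id22) recv 45: fwd; pos1(id45) recv 87: fwd; pos2(id30) recv 83: fwd
Round 4: pos5(id87) recv 45: drop; pos2(id30) recv 87: fwd; pos3(id31) recv 83: fwd
Round 5: pos3(id31) recv 87: fwd; pos4(id22) recv 83: fwd
Round 6: pos4(id22) recv 87: fwd; pos5(id87) recv 83: drop
Round 7: pos5(id87) recv 87: ELECTED
Message ID 31 originates at pos 3; dropped at pos 5 in round 2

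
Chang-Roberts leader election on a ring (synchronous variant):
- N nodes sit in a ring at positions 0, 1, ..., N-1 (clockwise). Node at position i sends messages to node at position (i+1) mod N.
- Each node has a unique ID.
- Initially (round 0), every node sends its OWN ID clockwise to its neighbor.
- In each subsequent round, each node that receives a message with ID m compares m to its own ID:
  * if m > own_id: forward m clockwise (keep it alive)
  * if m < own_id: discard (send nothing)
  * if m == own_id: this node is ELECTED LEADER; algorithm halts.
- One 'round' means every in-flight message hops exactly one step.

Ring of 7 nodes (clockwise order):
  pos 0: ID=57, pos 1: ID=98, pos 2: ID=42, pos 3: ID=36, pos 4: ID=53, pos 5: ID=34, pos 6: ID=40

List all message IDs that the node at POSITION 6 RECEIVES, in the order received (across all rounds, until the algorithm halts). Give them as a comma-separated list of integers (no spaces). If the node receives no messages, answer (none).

Round 1: pos1(id98) recv 57: drop; pos2(id42) recv 98: fwd; pos3(id36) recv 42: fwd; pos4(id53) recv 36: drop; pos5(id34) recv 53: fwd; pos6(id40) recv 34: drop; pos0(id57) recv 40: drop
Round 2: pos3(id36) recv 98: fwd; pos4(id53) recv 42: drop; pos6(id40) recv 53: fwd
Round 3: pos4(id53) recv 98: fwd; pos0(id57) recv 53: drop
Round 4: pos5(id34) recv 98: fwd
Round 5: pos6(id40) recv 98: fwd
Round 6: pos0(id57) recv 98: fwd
Round 7: pos1(id98) recv 98: ELECTED

Answer: 34,53,98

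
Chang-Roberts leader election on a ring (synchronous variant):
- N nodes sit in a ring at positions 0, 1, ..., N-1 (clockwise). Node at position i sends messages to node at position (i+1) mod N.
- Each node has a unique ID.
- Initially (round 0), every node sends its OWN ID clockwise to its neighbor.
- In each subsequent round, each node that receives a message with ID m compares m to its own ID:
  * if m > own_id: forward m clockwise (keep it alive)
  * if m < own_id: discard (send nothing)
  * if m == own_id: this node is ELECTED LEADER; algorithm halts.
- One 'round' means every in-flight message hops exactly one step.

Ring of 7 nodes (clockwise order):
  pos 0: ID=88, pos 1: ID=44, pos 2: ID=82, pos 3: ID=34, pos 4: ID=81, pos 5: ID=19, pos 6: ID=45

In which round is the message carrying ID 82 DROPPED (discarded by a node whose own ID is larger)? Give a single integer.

Answer: 5

Derivation:
Round 1: pos1(id44) recv 88: fwd; pos2(id82) recv 44: drop; pos3(id34) recv 82: fwd; pos4(id81) recv 34: drop; pos5(id19) recv 81: fwd; pos6(id45) recv 19: drop; pos0(id88) recv 45: drop
Round 2: pos2(id82) recv 88: fwd; pos4(id81) recv 82: fwd; pos6(id45) recv 81: fwd
Round 3: pos3(id34) recv 88: fwd; pos5(id19) recv 82: fwd; pos0(id88) recv 81: drop
Round 4: pos4(id81) recv 88: fwd; pos6(id45) recv 82: fwd
Round 5: pos5(id19) recv 88: fwd; pos0(id88) recv 82: drop
Round 6: pos6(id45) recv 88: fwd
Round 7: pos0(id88) recv 88: ELECTED
Message ID 82 originates at pos 2; dropped at pos 0 in round 5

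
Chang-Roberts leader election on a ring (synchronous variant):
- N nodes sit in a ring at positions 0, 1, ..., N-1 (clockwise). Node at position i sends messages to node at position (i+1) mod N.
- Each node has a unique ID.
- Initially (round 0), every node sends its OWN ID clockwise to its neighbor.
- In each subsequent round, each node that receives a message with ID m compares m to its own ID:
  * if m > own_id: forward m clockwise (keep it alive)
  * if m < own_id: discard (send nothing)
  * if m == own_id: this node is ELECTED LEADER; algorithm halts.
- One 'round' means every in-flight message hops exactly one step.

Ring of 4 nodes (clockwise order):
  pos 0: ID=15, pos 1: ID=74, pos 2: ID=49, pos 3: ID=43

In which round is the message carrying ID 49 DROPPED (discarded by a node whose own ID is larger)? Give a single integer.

Answer: 3

Derivation:
Round 1: pos1(id74) recv 15: drop; pos2(id49) recv 74: fwd; pos3(id43) recv 49: fwd; pos0(id15) recv 43: fwd
Round 2: pos3(id43) recv 74: fwd; pos0(id15) recv 49: fwd; pos1(id74) recv 43: drop
Round 3: pos0(id15) recv 74: fwd; pos1(id74) recv 49: drop
Round 4: pos1(id74) recv 74: ELECTED
Message ID 49 originates at pos 2; dropped at pos 1 in round 3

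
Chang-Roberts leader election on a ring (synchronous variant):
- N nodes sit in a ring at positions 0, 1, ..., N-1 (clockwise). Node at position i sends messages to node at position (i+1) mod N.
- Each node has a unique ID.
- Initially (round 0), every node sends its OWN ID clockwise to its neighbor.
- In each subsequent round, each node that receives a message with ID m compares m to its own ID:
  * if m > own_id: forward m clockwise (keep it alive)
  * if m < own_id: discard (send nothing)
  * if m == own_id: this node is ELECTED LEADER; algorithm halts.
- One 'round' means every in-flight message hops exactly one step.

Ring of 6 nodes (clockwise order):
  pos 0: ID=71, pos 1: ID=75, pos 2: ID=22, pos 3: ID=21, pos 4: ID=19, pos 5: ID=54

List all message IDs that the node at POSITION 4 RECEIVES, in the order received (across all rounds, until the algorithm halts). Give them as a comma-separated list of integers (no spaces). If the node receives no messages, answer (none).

Round 1: pos1(id75) recv 71: drop; pos2(id22) recv 75: fwd; pos3(id21) recv 22: fwd; pos4(id19) recv 21: fwd; pos5(id54) recv 19: drop; pos0(id71) recv 54: drop
Round 2: pos3(id21) recv 75: fwd; pos4(id19) recv 22: fwd; pos5(id54) recv 21: drop
Round 3: pos4(id19) recv 75: fwd; pos5(id54) recv 22: drop
Round 4: pos5(id54) recv 75: fwd
Round 5: pos0(id71) recv 75: fwd
Round 6: pos1(id75) recv 75: ELECTED

Answer: 21,22,75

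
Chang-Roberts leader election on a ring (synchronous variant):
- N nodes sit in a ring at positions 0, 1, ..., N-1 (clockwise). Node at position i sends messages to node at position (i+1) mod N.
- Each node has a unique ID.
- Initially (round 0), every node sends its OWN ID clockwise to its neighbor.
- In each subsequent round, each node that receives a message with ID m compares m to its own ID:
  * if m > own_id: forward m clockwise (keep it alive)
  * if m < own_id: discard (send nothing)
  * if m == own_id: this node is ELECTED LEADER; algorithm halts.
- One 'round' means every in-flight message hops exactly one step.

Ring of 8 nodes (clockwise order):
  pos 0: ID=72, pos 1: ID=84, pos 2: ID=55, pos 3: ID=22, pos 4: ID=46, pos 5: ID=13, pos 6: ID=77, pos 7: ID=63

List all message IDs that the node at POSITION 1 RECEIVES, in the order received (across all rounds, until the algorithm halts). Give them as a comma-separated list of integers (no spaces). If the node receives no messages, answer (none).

Answer: 72,77,84

Derivation:
Round 1: pos1(id84) recv 72: drop; pos2(id55) recv 84: fwd; pos3(id22) recv 55: fwd; pos4(id46) recv 22: drop; pos5(id13) recv 46: fwd; pos6(id77) recv 13: drop; pos7(id63) recv 77: fwd; pos0(id72) recv 63: drop
Round 2: pos3(id22) recv 84: fwd; pos4(id46) recv 55: fwd; pos6(id77) recv 46: drop; pos0(id72) recv 77: fwd
Round 3: pos4(id46) recv 84: fwd; pos5(id13) recv 55: fwd; pos1(id84) recv 77: drop
Round 4: pos5(id13) recv 84: fwd; pos6(id77) recv 55: drop
Round 5: pos6(id77) recv 84: fwd
Round 6: pos7(id63) recv 84: fwd
Round 7: pos0(id72) recv 84: fwd
Round 8: pos1(id84) recv 84: ELECTED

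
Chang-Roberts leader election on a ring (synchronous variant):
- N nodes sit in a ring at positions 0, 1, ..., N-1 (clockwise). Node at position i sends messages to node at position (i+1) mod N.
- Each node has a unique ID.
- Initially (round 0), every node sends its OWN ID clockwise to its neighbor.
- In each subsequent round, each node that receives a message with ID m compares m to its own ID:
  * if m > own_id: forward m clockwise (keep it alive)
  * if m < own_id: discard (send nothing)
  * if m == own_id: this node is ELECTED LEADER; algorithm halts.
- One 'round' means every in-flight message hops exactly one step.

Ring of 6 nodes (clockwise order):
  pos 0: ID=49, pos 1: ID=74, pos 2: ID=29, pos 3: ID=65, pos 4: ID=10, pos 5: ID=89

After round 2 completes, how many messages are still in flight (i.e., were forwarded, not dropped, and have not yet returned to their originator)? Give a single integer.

Answer: 2

Derivation:
Round 1: pos1(id74) recv 49: drop; pos2(id29) recv 74: fwd; pos3(id65) recv 29: drop; pos4(id10) recv 65: fwd; pos5(id89) recv 10: drop; pos0(id49) recv 89: fwd
Round 2: pos3(id65) recv 74: fwd; pos5(id89) recv 65: drop; pos1(id74) recv 89: fwd
After round 2: 2 messages still in flight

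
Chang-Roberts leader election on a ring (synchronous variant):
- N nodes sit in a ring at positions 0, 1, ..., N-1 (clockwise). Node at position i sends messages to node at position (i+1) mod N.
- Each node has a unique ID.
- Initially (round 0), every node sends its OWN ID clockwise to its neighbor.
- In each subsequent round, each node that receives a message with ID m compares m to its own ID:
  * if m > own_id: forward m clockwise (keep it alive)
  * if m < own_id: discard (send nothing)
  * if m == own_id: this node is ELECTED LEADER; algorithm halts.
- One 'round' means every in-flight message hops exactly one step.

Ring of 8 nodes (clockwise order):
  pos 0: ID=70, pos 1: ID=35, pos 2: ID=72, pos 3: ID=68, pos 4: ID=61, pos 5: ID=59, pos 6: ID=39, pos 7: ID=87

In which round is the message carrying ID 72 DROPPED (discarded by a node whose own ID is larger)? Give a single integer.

Round 1: pos1(id35) recv 70: fwd; pos2(id72) recv 35: drop; pos3(id68) recv 72: fwd; pos4(id61) recv 68: fwd; pos5(id59) recv 61: fwd; pos6(id39) recv 59: fwd; pos7(id87) recv 39: drop; pos0(id70) recv 87: fwd
Round 2: pos2(id72) recv 70: drop; pos4(id61) recv 72: fwd; pos5(id59) recv 68: fwd; pos6(id39) recv 61: fwd; pos7(id87) recv 59: drop; pos1(id35) recv 87: fwd
Round 3: pos5(id59) recv 72: fwd; pos6(id39) recv 68: fwd; pos7(id87) recv 61: drop; pos2(id72) recv 87: fwd
Round 4: pos6(id39) recv 72: fwd; pos7(id87) recv 68: drop; pos3(id68) recv 87: fwd
Round 5: pos7(id87) recv 72: drop; pos4(id61) recv 87: fwd
Round 6: pos5(id59) recv 87: fwd
Round 7: pos6(id39) recv 87: fwd
Round 8: pos7(id87) recv 87: ELECTED
Message ID 72 originates at pos 2; dropped at pos 7 in round 5

Answer: 5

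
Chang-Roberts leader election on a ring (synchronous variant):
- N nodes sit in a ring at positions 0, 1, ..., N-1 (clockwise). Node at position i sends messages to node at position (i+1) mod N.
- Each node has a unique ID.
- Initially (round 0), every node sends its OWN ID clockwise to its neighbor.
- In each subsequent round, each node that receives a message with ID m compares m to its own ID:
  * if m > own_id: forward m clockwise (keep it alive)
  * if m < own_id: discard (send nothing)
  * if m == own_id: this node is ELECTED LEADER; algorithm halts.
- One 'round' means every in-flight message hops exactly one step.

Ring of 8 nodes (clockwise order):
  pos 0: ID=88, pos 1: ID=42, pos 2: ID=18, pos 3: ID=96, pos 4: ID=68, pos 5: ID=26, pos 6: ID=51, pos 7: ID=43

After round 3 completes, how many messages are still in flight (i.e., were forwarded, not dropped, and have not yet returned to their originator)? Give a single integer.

Answer: 2

Derivation:
Round 1: pos1(id42) recv 88: fwd; pos2(id18) recv 42: fwd; pos3(id96) recv 18: drop; pos4(id68) recv 96: fwd; pos5(id26) recv 68: fwd; pos6(id51) recv 26: drop; pos7(id43) recv 51: fwd; pos0(id88) recv 43: drop
Round 2: pos2(id18) recv 88: fwd; pos3(id96) recv 42: drop; pos5(id26) recv 96: fwd; pos6(id51) recv 68: fwd; pos0(id88) recv 51: drop
Round 3: pos3(id96) recv 88: drop; pos6(id51) recv 96: fwd; pos7(id43) recv 68: fwd
After round 3: 2 messages still in flight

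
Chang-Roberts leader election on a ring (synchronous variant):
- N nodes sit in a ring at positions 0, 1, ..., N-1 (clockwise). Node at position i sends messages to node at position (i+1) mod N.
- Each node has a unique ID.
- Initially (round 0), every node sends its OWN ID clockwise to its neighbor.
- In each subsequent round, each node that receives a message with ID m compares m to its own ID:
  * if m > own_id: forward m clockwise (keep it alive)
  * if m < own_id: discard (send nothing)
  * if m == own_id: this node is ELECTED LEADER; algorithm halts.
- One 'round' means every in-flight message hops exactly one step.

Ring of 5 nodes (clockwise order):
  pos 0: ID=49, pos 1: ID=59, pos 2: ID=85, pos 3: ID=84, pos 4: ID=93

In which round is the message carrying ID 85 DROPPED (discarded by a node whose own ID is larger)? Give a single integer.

Answer: 2

Derivation:
Round 1: pos1(id59) recv 49: drop; pos2(id85) recv 59: drop; pos3(id84) recv 85: fwd; pos4(id93) recv 84: drop; pos0(id49) recv 93: fwd
Round 2: pos4(id93) recv 85: drop; pos1(id59) recv 93: fwd
Round 3: pos2(id85) recv 93: fwd
Round 4: pos3(id84) recv 93: fwd
Round 5: pos4(id93) recv 93: ELECTED
Message ID 85 originates at pos 2; dropped at pos 4 in round 2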